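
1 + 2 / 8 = 5 / 4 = 1.25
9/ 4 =2.25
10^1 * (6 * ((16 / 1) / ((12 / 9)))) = 720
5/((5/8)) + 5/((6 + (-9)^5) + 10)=472259/59033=8.00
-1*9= -9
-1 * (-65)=65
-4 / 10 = -2 / 5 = -0.40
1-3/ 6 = 1/ 2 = 0.50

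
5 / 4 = 1.25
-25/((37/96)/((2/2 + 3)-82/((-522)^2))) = -217970800/840159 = -259.44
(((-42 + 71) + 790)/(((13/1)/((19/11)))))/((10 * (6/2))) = 399/110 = 3.63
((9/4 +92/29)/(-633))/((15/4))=-629/275355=-0.00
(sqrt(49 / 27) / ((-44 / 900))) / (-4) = 6.89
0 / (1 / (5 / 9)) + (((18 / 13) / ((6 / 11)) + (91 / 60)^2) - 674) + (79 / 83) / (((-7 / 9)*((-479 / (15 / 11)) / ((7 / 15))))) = -13695625740469 / 20466903600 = -669.16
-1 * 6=-6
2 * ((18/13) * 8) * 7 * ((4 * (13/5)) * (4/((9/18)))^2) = 516096/5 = 103219.20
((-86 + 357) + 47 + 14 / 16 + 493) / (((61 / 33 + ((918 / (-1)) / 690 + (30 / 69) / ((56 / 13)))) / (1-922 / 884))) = -3278253825 / 58143332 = -56.38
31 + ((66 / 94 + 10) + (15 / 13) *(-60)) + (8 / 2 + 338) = 192142 / 611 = 314.47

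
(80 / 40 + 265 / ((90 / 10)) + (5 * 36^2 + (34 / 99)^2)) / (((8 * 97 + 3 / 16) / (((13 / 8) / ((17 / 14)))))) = 23230415572 / 2069216523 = 11.23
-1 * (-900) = 900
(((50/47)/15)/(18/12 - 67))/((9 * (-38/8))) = 80/3158541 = 0.00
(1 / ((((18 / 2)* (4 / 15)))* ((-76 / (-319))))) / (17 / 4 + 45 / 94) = 74965 / 202692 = 0.37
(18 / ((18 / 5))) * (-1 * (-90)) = 450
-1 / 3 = -0.33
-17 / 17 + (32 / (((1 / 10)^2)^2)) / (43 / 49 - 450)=-15702007 / 22007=-713.50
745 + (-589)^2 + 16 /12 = 1043002 /3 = 347667.33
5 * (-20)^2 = 2000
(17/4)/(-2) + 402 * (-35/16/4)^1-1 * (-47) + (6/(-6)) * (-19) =-4991/32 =-155.97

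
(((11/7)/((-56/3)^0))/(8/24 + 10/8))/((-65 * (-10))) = 66/43225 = 0.00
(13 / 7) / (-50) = -13 / 350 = -0.04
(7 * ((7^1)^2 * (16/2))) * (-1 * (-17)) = 46648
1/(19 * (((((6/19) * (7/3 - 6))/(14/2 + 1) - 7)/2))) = -8/543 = -0.01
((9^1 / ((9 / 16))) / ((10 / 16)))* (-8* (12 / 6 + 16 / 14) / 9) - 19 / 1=-90.52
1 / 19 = 0.05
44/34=22/17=1.29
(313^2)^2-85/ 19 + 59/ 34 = 6200259523037/ 646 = 9597924958.26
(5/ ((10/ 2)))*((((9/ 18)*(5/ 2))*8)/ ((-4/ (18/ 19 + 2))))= -140/ 19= -7.37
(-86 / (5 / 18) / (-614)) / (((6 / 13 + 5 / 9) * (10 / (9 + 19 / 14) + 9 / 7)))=2626182 / 11925415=0.22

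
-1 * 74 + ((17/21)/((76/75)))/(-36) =-1417673/19152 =-74.02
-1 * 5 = -5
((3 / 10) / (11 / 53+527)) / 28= 53 / 2607920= 0.00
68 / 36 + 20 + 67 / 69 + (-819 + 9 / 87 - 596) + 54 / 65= -542841578 / 390195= -1391.21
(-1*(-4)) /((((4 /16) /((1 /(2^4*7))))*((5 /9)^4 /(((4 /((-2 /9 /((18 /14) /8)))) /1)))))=-531441 /122500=-4.34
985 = 985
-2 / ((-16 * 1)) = 1 / 8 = 0.12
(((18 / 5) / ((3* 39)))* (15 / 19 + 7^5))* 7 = 4470872 / 1235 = 3620.14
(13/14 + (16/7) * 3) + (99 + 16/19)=28629/266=107.63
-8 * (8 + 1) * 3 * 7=-1512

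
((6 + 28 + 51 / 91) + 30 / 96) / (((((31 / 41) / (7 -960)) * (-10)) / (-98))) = -2777504205 / 6448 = -430754.37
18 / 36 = 1 / 2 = 0.50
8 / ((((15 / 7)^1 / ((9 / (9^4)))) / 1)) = 0.01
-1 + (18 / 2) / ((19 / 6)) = 35 / 19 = 1.84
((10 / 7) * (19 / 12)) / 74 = 95 / 3108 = 0.03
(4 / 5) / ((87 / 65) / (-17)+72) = 884 / 79473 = 0.01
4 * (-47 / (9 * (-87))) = 188 / 783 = 0.24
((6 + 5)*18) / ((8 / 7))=173.25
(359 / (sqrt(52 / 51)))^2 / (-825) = -2190977 / 14300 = -153.22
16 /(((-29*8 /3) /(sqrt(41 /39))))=-2*sqrt(1599) /377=-0.21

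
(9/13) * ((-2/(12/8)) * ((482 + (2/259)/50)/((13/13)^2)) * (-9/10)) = 168531354/420875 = 400.43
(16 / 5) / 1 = 3.20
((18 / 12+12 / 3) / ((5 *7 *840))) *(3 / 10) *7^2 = 11 / 4000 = 0.00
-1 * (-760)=760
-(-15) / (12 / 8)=10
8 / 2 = 4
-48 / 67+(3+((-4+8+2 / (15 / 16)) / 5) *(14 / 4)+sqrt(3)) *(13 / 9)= 13 *sqrt(3) / 9+444037 / 45225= 12.32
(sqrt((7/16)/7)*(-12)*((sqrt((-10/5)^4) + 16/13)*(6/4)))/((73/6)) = -1836/949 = -1.93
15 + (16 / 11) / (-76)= 3131 / 209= 14.98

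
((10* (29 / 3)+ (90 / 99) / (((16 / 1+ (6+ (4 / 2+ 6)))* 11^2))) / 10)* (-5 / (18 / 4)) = -385991 / 35937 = -10.74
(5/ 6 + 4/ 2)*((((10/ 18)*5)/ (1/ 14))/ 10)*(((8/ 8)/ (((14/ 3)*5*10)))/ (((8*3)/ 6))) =17/ 1440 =0.01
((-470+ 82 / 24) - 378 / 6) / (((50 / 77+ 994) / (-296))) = 441595 / 2802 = 157.60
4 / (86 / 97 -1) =-388 / 11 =-35.27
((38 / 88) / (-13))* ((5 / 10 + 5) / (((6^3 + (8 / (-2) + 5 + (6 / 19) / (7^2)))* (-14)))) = 2527 / 42022864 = 0.00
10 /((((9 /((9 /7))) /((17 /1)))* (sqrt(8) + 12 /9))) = -255 /49 + 765* sqrt(2) /98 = 5.84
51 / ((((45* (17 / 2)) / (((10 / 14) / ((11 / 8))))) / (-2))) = -0.14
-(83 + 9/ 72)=-665/ 8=-83.12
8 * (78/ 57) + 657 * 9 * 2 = 224902/ 19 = 11836.95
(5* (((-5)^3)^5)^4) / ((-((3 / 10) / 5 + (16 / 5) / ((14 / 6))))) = -1517883041479706207610433921217918395996093750 / 501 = -3029706669620172071078710000000000000000000.00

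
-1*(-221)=221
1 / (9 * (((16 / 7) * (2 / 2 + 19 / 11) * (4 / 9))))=77 / 1920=0.04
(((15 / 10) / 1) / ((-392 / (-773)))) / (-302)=-2319 / 236768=-0.01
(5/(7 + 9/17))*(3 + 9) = 7.97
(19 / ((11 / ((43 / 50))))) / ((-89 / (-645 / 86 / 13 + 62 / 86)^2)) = -492499 / 1422878600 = -0.00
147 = 147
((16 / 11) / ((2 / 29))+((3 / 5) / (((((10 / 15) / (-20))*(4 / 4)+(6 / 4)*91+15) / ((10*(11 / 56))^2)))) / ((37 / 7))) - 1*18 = 320415187 / 103566848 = 3.09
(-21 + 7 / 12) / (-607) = 0.03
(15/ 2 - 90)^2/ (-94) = -27225/ 376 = -72.41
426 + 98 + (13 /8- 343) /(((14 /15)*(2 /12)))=-93551 /56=-1670.55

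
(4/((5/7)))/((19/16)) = 448/95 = 4.72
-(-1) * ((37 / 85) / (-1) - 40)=-40.44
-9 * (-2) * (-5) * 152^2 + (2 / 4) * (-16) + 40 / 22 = -22873028 / 11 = -2079366.18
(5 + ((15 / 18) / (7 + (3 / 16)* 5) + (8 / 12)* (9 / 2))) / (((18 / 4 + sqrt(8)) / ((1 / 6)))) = 3088 / 6223 - 12352* sqrt(2) / 56007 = 0.18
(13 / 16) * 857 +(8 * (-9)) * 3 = 7685 / 16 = 480.31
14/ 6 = 7/ 3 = 2.33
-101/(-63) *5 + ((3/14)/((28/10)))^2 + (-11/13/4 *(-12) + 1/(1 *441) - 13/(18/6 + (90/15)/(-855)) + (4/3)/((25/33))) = 764774910929/95848880400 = 7.98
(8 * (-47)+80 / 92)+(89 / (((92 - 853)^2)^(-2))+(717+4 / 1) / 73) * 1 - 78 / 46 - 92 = 50116338030906695 / 1679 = 29848920804590.05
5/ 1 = 5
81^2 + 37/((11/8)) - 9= 6578.91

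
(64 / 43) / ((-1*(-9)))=0.17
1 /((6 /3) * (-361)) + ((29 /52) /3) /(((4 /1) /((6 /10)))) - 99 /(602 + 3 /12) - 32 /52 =-1588071 /2108240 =-0.75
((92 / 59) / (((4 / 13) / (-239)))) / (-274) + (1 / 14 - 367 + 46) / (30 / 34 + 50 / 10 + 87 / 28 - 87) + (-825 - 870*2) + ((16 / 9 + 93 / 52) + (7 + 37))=-352420948999831 / 140468346252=-2508.90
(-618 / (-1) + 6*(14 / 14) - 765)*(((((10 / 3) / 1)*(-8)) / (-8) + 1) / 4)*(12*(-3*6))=32994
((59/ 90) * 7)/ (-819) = -59/ 10530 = -0.01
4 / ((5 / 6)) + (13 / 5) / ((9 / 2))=242 / 45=5.38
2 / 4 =1 / 2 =0.50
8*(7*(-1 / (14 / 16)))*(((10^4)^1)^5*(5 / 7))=-32000000000000000000000 / 7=-4571428571428571428571.43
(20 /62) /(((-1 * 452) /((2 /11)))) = -5 /38533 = -0.00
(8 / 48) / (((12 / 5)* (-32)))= -0.00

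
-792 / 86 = -396 / 43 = -9.21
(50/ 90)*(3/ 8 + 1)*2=1.53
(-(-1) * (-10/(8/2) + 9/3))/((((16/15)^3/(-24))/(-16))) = 10125/64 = 158.20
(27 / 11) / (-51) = -9 / 187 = -0.05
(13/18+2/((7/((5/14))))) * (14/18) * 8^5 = 11911168/567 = 21007.35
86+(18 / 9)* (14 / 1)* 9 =338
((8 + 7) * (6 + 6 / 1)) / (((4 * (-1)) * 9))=-5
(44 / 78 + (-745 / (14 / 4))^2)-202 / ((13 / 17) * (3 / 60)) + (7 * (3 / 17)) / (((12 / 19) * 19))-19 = 5198797589 / 129948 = 40006.75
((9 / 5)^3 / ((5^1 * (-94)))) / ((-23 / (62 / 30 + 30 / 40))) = 41067 / 27025000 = 0.00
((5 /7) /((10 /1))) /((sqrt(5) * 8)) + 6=sqrt(5) /560 + 6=6.00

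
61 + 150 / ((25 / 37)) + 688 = 971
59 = 59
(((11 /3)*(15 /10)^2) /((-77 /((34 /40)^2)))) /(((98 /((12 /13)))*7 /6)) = -7803 /12485200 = -0.00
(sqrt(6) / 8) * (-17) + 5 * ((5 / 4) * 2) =7.29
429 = 429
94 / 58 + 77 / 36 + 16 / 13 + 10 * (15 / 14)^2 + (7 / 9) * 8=15090923 / 665028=22.69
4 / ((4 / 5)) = 5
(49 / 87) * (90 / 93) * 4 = 1960 / 899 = 2.18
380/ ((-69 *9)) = -380/ 621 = -0.61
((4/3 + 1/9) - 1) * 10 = 40/9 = 4.44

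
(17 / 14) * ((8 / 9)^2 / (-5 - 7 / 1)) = -136 / 1701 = -0.08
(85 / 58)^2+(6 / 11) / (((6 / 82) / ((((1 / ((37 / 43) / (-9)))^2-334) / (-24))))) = 5464259131 / 75987714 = 71.91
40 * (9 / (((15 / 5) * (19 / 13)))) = 1560 / 19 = 82.11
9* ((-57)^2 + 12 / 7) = 204795 / 7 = 29256.43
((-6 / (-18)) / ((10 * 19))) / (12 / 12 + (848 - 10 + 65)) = 1 / 515280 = 0.00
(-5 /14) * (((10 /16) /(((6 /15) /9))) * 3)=-15.07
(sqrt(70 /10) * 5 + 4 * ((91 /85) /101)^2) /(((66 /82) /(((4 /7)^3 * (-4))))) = -52480 * sqrt(7) /11319 - 7095296 /17025213975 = -12.27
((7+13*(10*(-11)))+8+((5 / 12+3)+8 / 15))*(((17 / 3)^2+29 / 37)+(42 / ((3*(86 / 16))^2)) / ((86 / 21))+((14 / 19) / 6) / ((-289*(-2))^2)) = -10413313908727332745 / 224077171936368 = -46472.00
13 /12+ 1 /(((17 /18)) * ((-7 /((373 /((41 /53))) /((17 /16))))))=-67243405 /995316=-67.56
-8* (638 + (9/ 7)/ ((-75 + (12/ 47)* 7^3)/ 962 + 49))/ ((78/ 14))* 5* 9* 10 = -11876888169600/ 28809001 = -412263.10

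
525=525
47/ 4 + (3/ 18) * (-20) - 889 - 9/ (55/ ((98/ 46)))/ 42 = -13367381/ 15180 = -880.59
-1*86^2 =-7396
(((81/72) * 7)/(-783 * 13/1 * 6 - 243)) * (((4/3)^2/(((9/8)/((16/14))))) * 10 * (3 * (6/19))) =-2560/1165023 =-0.00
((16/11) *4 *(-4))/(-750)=128/4125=0.03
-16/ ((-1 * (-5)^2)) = 16/ 25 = 0.64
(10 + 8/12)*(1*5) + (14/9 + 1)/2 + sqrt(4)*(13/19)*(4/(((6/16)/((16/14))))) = 170675/2394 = 71.29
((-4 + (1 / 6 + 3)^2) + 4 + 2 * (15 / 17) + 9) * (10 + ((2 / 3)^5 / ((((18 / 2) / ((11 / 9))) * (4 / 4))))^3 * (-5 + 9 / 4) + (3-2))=62787734219786125 / 274521509459532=228.72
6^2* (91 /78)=42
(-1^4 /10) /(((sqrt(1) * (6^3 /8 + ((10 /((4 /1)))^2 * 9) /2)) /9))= -4 /245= -0.02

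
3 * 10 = 30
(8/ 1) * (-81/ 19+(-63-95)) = -1298.11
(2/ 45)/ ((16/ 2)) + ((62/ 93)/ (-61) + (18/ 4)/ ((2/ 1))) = 12323/ 5490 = 2.24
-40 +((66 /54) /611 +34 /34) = -39.00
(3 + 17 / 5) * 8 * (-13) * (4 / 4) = -3328 / 5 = -665.60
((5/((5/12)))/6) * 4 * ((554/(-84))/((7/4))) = -4432/147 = -30.15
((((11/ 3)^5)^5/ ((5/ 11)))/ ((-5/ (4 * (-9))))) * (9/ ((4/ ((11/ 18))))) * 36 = 26219988382999860734122920742/ 261508830075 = 100264256375129059.72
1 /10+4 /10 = 1 /2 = 0.50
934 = 934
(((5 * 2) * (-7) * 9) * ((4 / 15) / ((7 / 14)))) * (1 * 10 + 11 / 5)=-20496 / 5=-4099.20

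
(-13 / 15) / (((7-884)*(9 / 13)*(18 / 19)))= 3211 / 2131110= 0.00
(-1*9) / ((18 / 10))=-5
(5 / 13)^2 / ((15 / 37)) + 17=8804 / 507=17.36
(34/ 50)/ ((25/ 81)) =1377/ 625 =2.20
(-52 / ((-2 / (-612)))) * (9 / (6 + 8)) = -71604 / 7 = -10229.14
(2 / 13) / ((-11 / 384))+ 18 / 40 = -14073 / 2860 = -4.92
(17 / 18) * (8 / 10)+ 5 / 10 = 113 / 90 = 1.26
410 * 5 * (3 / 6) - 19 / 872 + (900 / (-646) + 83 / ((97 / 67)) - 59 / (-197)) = 5819273826507 / 5382164504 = 1081.21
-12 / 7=-1.71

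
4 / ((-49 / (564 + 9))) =-2292 / 49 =-46.78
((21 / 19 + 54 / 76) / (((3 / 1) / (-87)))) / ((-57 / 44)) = 40.65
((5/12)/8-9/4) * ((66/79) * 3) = -6963/1264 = -5.51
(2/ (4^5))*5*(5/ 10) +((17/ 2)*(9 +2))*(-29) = -2776571/ 1024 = -2711.50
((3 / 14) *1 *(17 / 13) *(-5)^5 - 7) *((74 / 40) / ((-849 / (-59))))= -350696767 / 3090360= -113.48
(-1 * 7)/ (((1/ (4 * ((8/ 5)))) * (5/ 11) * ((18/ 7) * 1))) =-8624/ 225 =-38.33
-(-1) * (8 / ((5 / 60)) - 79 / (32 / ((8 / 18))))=6833 / 72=94.90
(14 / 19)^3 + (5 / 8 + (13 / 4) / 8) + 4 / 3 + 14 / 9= 8534083 / 1975392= 4.32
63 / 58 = 1.09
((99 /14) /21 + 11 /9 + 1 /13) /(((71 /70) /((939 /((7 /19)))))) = 557739395 /135681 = 4110.67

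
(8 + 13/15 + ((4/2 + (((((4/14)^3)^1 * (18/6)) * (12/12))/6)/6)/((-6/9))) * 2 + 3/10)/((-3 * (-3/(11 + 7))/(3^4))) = 512.06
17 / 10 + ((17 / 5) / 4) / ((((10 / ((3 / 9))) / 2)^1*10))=5117 / 3000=1.71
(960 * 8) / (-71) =-7680 / 71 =-108.17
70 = 70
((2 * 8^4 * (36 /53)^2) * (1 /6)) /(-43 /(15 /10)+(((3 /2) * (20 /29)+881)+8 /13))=2001272832 /2713086695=0.74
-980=-980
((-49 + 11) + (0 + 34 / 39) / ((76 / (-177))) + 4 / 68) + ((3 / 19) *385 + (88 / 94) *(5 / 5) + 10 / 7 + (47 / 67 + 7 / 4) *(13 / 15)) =25.31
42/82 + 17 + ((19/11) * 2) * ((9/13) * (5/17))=18.22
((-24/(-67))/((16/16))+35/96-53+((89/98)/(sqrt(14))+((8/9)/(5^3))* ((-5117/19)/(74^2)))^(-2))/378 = -10445944902238004280712710429367192091207287/111849576722897506025536468367396462390942016+1591140728241388853762479312500000* sqrt(14)/46004096877919227451341370350379576321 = -0.09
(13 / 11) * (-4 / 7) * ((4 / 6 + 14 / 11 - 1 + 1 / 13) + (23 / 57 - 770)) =25058788 / 48279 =519.04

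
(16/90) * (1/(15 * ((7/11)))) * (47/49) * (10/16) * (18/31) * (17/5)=17578/797475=0.02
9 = 9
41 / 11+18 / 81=391 / 99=3.95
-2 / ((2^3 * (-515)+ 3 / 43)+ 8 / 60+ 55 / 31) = 19995 / 41169932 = 0.00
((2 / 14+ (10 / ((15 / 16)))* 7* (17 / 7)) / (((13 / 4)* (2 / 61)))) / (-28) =-232471 / 3822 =-60.82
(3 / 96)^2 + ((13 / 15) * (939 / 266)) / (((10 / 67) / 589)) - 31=12042.31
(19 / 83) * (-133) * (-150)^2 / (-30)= 1895250 / 83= 22834.34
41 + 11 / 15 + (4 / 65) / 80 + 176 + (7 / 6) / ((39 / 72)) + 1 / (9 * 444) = 71392201 / 324675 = 219.89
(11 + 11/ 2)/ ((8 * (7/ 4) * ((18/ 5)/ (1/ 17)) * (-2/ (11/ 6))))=-605/ 34272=-0.02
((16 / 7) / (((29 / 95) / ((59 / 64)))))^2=31416025 / 659344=47.65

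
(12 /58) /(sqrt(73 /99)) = 18 * sqrt(803) /2117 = 0.24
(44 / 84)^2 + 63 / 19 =30082 / 8379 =3.59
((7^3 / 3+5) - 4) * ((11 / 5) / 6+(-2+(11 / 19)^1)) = -103973 / 855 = -121.61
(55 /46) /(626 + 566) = 55 /54832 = 0.00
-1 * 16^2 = -256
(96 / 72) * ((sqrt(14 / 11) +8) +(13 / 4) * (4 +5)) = 4 * sqrt(154) / 33 +149 / 3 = 51.17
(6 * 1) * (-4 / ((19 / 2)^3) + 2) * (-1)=-82116 / 6859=-11.97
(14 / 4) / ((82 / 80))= 140 / 41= 3.41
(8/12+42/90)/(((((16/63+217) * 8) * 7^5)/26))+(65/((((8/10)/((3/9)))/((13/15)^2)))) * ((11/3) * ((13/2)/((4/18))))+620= 66292016237053/23660990640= 2801.74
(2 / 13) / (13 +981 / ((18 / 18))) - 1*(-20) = 129221 / 6461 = 20.00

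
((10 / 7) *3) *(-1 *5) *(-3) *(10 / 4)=1125 / 7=160.71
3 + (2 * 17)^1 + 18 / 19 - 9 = 550 / 19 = 28.95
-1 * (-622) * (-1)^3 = -622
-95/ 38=-5/ 2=-2.50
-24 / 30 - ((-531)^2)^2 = -397510027609 / 5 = -79502005521.80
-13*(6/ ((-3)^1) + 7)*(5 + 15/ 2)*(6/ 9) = -1625/ 3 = -541.67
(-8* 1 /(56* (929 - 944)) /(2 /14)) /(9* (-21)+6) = -0.00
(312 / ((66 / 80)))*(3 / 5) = 226.91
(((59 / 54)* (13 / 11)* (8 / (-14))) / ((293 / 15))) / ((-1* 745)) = 1534 / 30254301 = 0.00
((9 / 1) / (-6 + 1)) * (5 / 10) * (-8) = 36 / 5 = 7.20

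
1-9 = -8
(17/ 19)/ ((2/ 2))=17/ 19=0.89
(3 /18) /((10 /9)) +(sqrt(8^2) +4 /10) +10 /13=2423 /260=9.32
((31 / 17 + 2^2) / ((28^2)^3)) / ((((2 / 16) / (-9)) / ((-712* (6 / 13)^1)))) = 237897 / 832013728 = 0.00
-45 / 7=-6.43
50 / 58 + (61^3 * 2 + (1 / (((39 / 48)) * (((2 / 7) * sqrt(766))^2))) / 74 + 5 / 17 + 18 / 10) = 206149887915376 / 454109695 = 453964.96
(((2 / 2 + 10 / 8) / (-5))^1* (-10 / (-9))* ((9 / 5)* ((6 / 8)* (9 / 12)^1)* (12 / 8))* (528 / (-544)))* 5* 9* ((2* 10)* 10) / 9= 737.04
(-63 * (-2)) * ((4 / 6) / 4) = 21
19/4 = 4.75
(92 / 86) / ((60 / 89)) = 2047 / 1290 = 1.59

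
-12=-12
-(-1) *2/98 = 1/49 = 0.02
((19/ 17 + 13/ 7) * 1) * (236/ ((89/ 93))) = 7769592/ 10591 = 733.60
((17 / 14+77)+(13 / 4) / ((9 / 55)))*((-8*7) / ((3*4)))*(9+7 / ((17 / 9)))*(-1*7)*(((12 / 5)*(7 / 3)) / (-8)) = -484414 / 17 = -28494.94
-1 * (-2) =2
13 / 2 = 6.50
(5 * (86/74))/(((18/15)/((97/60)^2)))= 404587/31968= 12.66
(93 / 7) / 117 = 31 / 273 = 0.11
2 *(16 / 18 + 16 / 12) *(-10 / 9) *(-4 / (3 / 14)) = 22400 / 243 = 92.18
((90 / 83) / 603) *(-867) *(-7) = 60690 / 5561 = 10.91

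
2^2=4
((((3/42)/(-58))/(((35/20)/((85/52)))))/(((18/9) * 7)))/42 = -85/43448496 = -0.00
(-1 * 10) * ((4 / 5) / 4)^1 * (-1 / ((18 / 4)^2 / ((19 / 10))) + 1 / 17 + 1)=-13288 / 6885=-1.93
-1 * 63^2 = -3969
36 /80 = 9 /20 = 0.45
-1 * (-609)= 609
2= 2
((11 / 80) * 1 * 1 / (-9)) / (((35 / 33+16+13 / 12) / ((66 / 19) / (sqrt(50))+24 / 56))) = -1331 * sqrt(2) / 4550500-121 / 335300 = -0.00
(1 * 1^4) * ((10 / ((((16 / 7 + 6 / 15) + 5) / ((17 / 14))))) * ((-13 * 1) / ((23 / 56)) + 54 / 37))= -10919950 / 228919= -47.70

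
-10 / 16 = -5 / 8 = -0.62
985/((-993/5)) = -4925/993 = -4.96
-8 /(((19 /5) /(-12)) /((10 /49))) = 4800 /931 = 5.16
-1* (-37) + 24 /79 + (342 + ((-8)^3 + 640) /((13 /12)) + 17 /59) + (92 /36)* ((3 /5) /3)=1358589589 /2726685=498.26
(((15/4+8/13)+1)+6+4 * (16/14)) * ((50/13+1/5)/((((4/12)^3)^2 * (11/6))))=3336624981/130130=25640.71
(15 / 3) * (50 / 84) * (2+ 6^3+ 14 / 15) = 41050 / 63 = 651.59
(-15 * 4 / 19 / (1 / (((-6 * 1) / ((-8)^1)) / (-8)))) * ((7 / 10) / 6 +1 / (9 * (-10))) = 0.03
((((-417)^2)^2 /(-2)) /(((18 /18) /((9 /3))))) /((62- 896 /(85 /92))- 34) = 2570177667285 /53368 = 48159527.57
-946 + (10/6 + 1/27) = -25496/27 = -944.30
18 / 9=2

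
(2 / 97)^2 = 4 / 9409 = 0.00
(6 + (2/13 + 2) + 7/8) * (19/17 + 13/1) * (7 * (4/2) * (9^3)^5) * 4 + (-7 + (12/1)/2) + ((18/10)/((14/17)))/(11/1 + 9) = 454716330182730966396413/309400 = 1469671396841405838.39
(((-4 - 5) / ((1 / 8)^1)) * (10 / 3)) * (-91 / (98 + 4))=3640 / 17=214.12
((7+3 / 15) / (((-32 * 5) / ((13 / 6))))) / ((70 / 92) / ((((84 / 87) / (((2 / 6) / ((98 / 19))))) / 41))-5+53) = -131859 / 67739075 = -0.00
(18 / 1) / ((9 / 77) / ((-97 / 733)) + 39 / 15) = 336105 / 32056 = 10.48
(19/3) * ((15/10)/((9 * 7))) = 19/126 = 0.15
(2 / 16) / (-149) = -1 / 1192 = -0.00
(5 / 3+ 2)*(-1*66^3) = -1054152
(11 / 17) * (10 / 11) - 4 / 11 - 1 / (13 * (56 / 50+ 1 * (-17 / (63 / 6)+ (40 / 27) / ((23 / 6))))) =9000663 / 9913618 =0.91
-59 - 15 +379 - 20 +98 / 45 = 287.18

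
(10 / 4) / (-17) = -5 / 34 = -0.15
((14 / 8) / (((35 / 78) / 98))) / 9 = 42.47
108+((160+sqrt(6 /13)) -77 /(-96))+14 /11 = sqrt(78) /13+285199 /1056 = 270.75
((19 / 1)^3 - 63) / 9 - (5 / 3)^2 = 2257 / 3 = 752.33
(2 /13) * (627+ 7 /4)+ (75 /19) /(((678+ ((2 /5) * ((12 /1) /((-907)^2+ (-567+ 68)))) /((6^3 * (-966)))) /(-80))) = 1152300560178867215 /11970088024985506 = 96.27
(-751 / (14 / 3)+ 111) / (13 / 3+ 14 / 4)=-2097 / 329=-6.37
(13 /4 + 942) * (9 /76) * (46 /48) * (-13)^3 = -30167007 /128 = -235679.74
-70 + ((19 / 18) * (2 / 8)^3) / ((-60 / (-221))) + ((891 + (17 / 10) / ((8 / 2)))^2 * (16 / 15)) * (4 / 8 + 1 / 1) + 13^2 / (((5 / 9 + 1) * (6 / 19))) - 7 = 15382347065129 / 12096000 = 1271688.75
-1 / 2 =-0.50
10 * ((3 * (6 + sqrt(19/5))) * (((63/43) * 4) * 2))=3024 * sqrt(95)/43 + 90720/43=2795.22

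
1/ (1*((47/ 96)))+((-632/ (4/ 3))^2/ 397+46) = 11456198/ 18659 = 613.98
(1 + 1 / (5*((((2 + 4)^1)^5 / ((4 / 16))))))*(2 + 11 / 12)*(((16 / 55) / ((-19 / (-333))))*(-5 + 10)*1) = 40279939 / 541728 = 74.35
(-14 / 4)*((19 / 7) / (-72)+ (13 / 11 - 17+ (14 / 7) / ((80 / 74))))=388243 / 7920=49.02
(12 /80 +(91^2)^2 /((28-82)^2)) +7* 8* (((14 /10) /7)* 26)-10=86744222 /3645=23798.14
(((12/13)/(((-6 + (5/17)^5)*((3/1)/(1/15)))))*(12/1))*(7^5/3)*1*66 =-8399964882848/553541105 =-15174.96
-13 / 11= -1.18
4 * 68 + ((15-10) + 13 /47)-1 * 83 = 9131 /47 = 194.28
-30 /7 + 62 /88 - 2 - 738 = -743.58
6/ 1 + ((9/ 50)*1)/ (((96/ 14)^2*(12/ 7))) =6.00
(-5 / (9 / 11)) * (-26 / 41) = 1430 / 369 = 3.88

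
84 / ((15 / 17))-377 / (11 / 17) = -26809 / 55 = -487.44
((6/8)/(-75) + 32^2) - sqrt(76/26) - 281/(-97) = 9960803/9700 - sqrt(494)/13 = 1025.18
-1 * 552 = -552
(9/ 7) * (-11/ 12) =-33/ 28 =-1.18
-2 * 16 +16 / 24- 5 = -109 / 3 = -36.33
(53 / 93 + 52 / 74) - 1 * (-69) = 241808 / 3441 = 70.27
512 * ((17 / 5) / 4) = 2176 / 5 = 435.20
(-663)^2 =439569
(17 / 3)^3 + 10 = 5183 / 27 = 191.96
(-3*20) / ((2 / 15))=-450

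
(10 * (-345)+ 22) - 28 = -3456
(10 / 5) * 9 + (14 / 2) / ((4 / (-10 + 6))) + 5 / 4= 12.25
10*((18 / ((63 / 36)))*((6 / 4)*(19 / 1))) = 20520 / 7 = 2931.43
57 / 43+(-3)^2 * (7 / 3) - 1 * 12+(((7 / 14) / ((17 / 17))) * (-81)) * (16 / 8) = -3039 / 43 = -70.67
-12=-12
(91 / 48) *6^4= 2457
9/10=0.90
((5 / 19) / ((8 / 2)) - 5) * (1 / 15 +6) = -2275 / 76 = -29.93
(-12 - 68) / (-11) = 80 / 11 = 7.27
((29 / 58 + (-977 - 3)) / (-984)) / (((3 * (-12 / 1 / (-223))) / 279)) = 4514189 / 2624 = 1720.35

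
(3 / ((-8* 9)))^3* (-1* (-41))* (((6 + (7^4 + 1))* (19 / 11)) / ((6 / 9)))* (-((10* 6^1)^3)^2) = 9496399500000 / 11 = 863309045454.55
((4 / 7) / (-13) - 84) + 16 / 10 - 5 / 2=-77299 / 910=-84.94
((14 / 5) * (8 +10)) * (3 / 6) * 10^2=2520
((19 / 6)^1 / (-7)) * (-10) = 95 / 21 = 4.52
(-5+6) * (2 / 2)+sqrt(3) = 1+sqrt(3) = 2.73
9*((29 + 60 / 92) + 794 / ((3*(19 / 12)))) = 774054 / 437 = 1771.29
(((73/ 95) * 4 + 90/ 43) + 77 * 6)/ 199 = 1908376/ 812915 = 2.35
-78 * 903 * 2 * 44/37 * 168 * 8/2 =-4165185024/37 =-112572568.22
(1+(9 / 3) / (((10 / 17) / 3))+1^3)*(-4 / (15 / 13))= -4498 / 75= -59.97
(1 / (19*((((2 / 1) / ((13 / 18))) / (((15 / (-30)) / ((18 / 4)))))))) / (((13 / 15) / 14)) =-35 / 1026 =-0.03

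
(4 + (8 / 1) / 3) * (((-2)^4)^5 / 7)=998643.81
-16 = -16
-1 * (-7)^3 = 343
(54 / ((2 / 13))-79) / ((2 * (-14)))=-68 / 7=-9.71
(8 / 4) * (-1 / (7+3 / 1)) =-1 / 5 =-0.20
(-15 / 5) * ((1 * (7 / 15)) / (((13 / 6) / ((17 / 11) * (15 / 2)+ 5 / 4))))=-2373 / 286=-8.30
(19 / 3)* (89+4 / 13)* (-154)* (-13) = 1132362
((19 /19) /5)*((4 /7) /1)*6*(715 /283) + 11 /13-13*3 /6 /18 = 2055863 /927108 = 2.22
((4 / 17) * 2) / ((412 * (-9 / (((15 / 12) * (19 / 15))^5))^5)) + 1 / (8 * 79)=-1188372756075999737679021617430973 / 3896071694883218204170702959868379136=-0.00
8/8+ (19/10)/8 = 99/80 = 1.24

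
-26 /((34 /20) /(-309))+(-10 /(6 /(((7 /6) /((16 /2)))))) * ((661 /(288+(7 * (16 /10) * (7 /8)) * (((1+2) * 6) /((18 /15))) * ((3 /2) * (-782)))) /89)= 177244878227215 /37505139696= 4725.88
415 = 415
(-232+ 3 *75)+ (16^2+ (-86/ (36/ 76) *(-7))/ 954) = 1074676/ 4293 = 250.33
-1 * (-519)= 519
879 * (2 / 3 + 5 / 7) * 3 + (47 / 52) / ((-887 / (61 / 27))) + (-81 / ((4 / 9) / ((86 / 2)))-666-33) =-21332354269 / 4358718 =-4894.18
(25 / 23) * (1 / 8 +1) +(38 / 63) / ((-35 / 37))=237421 / 405720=0.59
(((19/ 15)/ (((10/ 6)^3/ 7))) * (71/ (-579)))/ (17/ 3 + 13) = -12141/ 965000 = -0.01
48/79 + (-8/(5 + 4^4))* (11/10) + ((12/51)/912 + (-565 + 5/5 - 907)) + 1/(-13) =-2546298538471/1731583620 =-1470.50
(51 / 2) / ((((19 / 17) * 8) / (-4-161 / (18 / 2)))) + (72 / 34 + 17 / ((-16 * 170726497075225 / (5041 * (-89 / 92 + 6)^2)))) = -1351144087474665996434617 / 22403730720577897017600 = -60.31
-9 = -9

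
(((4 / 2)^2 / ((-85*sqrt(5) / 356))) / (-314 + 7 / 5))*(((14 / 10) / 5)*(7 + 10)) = 9968*sqrt(5) / 195375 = 0.11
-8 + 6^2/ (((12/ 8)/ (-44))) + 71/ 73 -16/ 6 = -233387/ 219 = -1065.69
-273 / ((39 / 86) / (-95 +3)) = 55384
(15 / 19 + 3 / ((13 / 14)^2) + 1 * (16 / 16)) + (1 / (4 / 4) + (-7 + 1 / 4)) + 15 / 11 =124669 / 141284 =0.88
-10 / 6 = -5 / 3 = -1.67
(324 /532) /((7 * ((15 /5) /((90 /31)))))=0.08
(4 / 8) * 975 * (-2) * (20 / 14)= -1392.86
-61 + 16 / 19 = -1143 / 19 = -60.16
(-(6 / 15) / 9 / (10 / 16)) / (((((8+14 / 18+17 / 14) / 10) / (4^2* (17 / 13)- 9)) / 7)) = -97216 / 16367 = -5.94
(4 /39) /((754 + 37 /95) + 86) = 0.00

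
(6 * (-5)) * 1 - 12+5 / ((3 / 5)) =-101 / 3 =-33.67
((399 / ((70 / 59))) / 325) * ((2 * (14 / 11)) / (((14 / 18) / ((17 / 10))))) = 514539 / 89375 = 5.76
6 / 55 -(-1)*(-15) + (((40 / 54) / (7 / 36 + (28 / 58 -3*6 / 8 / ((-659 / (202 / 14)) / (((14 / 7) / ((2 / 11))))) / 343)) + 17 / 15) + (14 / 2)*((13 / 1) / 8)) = -31853571039 / 24667870744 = -1.29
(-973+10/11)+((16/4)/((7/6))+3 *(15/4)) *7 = -38251/44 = -869.34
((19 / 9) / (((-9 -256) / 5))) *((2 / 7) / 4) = -0.00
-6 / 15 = -2 / 5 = -0.40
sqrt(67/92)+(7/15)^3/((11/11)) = 343/3375+sqrt(1541)/46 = 0.96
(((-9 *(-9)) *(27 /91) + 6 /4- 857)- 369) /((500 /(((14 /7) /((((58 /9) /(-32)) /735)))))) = 33034932 /1885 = 17525.16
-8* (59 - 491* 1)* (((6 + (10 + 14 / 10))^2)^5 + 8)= 8791565511150609.81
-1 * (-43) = 43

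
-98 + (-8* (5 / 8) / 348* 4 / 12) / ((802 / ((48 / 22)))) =-37608191 / 383757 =-98.00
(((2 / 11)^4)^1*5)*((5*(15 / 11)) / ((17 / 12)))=72000 / 2737867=0.03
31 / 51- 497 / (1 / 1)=-25316 / 51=-496.39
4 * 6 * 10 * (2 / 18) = 80 / 3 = 26.67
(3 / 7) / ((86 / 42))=9 / 43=0.21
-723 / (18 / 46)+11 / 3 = -1844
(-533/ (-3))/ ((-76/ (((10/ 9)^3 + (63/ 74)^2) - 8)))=13.80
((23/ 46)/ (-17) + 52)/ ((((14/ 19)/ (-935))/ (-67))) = 123716505/ 28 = 4418446.61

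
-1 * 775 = -775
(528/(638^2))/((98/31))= 186/453299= 0.00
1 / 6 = 0.17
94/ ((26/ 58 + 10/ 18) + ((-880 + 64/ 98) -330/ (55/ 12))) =-601083/ 6076969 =-0.10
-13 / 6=-2.17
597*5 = 2985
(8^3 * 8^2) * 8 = 262144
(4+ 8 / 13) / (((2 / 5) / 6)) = 900 / 13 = 69.23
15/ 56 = 0.27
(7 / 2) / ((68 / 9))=63 / 136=0.46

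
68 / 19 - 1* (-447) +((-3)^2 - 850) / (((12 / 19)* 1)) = -200869 / 228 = -881.00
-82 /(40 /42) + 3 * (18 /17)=-14097 /170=-82.92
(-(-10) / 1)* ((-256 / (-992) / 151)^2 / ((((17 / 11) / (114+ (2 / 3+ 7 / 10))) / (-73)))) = -177867712 / 1117499811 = -0.16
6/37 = 0.16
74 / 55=1.35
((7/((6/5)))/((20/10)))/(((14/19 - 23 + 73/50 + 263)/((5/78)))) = 83125/107680716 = 0.00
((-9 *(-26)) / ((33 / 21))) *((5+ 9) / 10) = 11466 / 55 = 208.47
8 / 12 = 2 / 3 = 0.67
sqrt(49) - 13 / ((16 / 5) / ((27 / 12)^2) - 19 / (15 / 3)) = 14246 / 1283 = 11.10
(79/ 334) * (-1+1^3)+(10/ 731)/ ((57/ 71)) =710/ 41667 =0.02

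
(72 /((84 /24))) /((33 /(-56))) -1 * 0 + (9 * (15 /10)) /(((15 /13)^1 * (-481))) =-142179 /4070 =-34.93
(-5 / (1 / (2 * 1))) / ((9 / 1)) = -10 / 9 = -1.11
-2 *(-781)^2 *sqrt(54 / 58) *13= -47576958 *sqrt(87) / 29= -15302355.91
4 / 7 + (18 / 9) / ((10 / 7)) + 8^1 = 349 / 35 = 9.97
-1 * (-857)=857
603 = 603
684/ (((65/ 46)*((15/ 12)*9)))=13984/ 325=43.03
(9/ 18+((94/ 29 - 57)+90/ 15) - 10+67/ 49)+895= 2384747/ 2842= 839.11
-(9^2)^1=-81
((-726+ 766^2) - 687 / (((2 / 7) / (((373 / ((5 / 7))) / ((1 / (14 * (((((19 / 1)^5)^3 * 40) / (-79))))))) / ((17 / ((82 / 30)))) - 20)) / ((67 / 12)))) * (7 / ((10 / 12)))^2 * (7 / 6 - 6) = -6944726984658801814127064749601937 / 167875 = -41368440712785118773653400000.00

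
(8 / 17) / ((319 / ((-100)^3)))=-8000000 / 5423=-1475.20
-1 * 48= -48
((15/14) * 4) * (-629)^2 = 11869230/7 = 1695604.29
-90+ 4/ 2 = -88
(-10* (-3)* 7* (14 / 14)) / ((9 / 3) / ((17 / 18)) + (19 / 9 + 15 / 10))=64260 / 2077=30.94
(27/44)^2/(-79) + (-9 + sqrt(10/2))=-1377225/152944 + sqrt(5)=-6.77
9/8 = 1.12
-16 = -16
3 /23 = 0.13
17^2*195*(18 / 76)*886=224687385 / 19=11825651.84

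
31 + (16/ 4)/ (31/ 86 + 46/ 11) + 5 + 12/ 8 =329843/ 8594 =38.38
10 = 10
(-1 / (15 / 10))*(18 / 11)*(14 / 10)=-84 / 55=-1.53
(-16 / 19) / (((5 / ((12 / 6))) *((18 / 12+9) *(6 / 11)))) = -352 / 5985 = -0.06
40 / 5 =8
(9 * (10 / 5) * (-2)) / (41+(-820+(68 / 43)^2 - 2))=22188 / 479815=0.05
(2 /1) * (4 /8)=1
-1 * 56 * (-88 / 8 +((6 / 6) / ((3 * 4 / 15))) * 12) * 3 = -672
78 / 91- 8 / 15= 34 / 105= 0.32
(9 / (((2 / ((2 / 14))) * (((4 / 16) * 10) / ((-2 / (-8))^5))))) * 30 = 0.01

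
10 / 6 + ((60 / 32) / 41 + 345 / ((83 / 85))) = 28995655 / 81672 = 355.03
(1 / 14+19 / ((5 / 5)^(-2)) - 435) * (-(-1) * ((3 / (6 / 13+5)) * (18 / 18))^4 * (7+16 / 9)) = -118246909833 / 355763534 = -332.38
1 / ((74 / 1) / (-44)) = -22 / 37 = -0.59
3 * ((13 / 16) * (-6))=-117 / 8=-14.62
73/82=0.89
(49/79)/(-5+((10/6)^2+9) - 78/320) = 0.09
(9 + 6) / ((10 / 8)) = 12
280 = 280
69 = 69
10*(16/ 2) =80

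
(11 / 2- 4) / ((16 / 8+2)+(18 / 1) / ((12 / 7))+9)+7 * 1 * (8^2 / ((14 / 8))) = 12035 / 47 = 256.06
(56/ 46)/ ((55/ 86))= 2408/ 1265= 1.90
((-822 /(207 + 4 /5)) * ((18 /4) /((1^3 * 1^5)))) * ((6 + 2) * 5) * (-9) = 6658200 /1039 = 6408.28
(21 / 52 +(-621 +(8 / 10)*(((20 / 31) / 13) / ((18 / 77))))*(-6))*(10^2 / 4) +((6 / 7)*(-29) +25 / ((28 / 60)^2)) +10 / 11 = 243001878887 / 2606604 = 93225.47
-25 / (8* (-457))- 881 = -3220911 / 3656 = -880.99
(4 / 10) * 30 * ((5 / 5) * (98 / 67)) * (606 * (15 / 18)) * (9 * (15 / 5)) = 239324.78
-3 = -3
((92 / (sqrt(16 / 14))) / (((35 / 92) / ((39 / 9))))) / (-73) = -27508 * sqrt(14) / 7665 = -13.43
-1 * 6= -6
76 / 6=38 / 3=12.67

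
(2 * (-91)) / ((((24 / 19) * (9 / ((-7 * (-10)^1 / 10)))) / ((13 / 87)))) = -157339 / 9396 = -16.75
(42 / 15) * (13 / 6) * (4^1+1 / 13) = 371 / 15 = 24.73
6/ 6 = 1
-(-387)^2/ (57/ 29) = -1447767/ 19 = -76198.26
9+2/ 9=83/ 9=9.22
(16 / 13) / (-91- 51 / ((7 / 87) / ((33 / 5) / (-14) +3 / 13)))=7840 / 392033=0.02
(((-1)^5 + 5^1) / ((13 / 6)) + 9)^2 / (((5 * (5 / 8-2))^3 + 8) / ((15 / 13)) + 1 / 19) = -967011840 / 2257571459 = -0.43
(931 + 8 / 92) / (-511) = -21415 / 11753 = -1.82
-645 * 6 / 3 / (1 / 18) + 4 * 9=-23184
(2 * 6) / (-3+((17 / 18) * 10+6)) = 27 / 28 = 0.96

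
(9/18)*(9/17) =9/34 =0.26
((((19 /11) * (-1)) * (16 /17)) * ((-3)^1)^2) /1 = -2736 /187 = -14.63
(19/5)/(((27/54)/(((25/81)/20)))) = 19/162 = 0.12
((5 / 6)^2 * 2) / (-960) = -5 / 3456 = -0.00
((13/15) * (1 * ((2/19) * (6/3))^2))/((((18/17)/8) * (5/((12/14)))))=28288/568575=0.05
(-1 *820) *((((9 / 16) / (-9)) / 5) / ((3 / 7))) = 287 / 12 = 23.92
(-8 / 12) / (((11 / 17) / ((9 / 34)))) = -3 / 11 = -0.27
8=8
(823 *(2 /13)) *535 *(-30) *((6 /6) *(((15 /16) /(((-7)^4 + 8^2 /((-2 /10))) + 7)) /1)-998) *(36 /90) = 4893427805515 /6032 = 811244662.72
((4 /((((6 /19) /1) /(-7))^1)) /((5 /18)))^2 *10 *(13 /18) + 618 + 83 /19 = 69966053 /95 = 736484.77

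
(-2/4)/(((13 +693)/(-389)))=389/1412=0.28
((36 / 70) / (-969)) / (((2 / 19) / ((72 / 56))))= -27 / 4165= -0.01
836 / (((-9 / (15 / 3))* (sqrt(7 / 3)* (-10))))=30.41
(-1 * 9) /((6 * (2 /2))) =-3 /2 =-1.50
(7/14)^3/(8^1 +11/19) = 0.01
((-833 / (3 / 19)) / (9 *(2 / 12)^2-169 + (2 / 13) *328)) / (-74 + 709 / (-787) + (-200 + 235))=-46264582 / 41390079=-1.12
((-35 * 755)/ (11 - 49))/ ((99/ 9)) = 26425/ 418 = 63.22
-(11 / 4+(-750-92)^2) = -2835867 / 4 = -708966.75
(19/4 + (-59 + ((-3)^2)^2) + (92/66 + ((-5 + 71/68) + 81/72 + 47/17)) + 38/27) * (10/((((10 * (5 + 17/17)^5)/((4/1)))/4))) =1190965/19630512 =0.06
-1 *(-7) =7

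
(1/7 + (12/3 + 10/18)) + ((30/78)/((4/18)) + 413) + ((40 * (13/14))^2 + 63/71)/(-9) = 216581563/814086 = 266.04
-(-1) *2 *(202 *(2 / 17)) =808 / 17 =47.53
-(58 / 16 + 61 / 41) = -1677 / 328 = -5.11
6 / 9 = 0.67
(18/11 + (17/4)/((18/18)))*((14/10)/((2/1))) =1813/440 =4.12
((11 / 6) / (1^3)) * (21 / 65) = 77 / 130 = 0.59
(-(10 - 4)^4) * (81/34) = -52488/17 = -3087.53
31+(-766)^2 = 586787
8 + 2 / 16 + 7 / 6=9.29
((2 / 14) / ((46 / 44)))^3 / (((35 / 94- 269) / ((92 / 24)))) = -500456 / 13745154591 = -0.00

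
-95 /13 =-7.31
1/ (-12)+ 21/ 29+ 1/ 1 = 571/ 348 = 1.64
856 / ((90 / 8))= 3424 / 45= 76.09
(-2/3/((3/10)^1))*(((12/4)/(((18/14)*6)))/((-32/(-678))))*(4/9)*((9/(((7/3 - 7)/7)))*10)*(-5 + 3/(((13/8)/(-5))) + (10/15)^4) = -292215175/18954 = -15417.07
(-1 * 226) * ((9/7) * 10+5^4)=-1009090/7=-144155.71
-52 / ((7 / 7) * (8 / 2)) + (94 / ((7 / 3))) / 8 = -223 / 28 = -7.96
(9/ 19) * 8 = 72/ 19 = 3.79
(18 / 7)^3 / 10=2916 / 1715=1.70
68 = 68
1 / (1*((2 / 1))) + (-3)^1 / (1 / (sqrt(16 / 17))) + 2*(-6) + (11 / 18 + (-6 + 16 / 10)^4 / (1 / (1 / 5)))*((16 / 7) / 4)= 12475807 / 393750 - 12*sqrt(17) / 17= 28.77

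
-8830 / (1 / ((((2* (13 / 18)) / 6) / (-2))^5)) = 1639258595 / 7346640384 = 0.22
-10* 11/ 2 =-55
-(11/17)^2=-121/289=-0.42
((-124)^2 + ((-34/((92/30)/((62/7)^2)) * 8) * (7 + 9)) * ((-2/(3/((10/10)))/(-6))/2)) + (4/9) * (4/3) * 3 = 93242720/10143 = 9192.81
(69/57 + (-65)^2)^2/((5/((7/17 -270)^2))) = 135428220256878756/521645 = 259617594833.42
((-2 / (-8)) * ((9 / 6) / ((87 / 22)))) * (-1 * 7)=-77 / 116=-0.66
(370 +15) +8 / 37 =14253 / 37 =385.22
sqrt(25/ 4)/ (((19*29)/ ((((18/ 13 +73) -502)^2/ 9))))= 17168045/ 186238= 92.18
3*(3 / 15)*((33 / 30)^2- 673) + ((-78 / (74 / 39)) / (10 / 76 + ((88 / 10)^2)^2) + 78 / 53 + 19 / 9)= -502121245730605049 / 1256880356338500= -399.50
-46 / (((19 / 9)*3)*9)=-46 / 57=-0.81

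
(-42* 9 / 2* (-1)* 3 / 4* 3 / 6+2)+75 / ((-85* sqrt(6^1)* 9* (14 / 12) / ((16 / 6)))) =583 / 8 - 40* sqrt(6) / 1071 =72.78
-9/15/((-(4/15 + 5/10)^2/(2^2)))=2160/529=4.08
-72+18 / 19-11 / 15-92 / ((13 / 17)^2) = -11035151 / 48165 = -229.11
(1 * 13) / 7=13 / 7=1.86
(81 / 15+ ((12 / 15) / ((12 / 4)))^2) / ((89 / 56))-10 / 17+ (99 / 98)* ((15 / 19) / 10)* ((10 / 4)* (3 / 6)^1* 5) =17001532777 / 5070970800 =3.35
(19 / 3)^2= 361 / 9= 40.11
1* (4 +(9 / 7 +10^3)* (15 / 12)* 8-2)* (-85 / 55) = -1191768 / 77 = -15477.51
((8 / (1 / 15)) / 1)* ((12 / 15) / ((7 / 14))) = 192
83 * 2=166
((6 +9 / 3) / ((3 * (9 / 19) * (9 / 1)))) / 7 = 19 / 189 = 0.10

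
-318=-318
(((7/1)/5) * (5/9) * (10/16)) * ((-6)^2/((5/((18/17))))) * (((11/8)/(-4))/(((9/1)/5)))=-385/544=-0.71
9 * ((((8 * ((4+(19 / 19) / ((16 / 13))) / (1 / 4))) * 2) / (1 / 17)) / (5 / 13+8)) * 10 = 6126120 / 109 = 56202.94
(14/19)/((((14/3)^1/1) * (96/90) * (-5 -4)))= -5/304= -0.02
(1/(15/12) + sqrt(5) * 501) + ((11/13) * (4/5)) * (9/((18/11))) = 294/65 + 501 * sqrt(5) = 1124.79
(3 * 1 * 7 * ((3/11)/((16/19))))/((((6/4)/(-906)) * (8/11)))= -180747/32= -5648.34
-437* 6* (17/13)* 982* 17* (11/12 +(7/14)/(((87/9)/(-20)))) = 2542404383/377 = 6743778.20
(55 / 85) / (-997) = -11 / 16949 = -0.00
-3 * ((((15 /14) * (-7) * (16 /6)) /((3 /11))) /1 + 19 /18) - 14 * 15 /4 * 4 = 41 /6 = 6.83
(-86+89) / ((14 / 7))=3 / 2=1.50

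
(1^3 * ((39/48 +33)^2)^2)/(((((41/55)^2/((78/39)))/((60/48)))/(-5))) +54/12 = -6478200445431481/220332032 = -29401991.11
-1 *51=-51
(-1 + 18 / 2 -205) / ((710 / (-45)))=1773 / 142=12.49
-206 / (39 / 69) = -4738 / 13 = -364.46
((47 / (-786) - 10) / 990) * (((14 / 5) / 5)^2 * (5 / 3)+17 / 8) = -62805301 / 2334420000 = -0.03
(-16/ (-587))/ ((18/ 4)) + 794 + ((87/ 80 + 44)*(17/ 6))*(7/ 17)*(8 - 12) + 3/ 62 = 3823418981/ 6550920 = 583.65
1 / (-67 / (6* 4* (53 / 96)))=-53 / 268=-0.20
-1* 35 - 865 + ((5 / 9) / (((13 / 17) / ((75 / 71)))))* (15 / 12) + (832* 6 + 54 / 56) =158705041 / 38766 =4093.92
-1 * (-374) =374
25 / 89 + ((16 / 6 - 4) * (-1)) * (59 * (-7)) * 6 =-294031 / 89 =-3303.72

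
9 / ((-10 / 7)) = -63 / 10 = -6.30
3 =3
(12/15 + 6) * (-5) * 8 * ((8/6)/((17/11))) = -704/3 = -234.67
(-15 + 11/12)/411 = -169/4932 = -0.03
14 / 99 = 0.14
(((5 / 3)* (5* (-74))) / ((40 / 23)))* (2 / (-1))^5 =34040 / 3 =11346.67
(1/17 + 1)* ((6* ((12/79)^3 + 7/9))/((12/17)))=3466825/493039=7.03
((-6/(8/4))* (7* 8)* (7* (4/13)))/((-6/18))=14112/13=1085.54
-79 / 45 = -1.76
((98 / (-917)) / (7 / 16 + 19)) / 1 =-224 / 40741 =-0.01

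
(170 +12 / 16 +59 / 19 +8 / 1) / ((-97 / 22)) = -41.25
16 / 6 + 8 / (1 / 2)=56 / 3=18.67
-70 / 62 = -35 / 31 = -1.13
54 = 54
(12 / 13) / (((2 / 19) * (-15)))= -38 / 65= -0.58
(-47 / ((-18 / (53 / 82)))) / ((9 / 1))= 2491 / 13284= 0.19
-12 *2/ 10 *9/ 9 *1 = -12/ 5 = -2.40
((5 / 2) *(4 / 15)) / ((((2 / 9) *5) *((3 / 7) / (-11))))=-77 / 5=-15.40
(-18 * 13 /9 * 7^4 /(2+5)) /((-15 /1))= 8918 /15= 594.53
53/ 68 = 0.78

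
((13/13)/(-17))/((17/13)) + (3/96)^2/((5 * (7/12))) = -115613/2589440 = -0.04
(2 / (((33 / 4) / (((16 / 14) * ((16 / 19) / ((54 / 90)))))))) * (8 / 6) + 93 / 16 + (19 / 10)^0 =4633289 / 632016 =7.33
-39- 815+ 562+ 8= -284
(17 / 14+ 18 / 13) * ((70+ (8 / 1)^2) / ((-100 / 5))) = -31691 / 1820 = -17.41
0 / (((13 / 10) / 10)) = 0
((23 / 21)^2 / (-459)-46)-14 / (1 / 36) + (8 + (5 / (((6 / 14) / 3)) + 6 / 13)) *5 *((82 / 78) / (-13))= -252409221088 / 444714543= -567.58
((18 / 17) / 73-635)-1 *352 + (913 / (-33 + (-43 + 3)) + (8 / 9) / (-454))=-2534080874 / 2535363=-999.49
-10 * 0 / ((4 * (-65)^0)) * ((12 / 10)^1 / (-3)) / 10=0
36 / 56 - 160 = -2231 / 14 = -159.36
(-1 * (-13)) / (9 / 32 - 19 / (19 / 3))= -416 / 87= -4.78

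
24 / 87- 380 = -11012 / 29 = -379.72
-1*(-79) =79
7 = 7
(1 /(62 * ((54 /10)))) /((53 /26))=65 /44361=0.00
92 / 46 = 2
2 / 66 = 1 / 33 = 0.03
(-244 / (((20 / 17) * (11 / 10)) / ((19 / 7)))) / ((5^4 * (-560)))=19703 / 13475000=0.00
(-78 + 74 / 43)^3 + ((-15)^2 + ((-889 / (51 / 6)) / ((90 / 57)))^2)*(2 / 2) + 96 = -2270229702520658 / 5169942675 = -439120.87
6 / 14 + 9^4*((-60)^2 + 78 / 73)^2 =3173778119149455 / 37303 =85081042252.62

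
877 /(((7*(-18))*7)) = -877 /882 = -0.99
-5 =-5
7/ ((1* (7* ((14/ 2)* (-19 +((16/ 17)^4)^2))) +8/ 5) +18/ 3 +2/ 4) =-488303020870/ 62274731447949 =-0.01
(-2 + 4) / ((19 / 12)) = 24 / 19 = 1.26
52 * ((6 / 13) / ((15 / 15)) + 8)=440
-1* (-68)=68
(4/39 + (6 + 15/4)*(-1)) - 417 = -66557/156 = -426.65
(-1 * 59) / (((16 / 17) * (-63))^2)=-17051 / 1016064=-0.02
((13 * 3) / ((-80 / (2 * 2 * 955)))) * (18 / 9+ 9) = -81939 / 4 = -20484.75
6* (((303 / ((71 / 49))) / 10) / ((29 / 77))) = 3429657 / 10295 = 333.14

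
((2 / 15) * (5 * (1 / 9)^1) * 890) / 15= 356 / 81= 4.40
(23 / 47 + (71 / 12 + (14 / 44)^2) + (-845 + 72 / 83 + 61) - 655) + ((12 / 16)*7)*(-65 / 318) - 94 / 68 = -14637636328745 / 10206982104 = -1434.08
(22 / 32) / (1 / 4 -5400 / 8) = -11 / 10796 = -0.00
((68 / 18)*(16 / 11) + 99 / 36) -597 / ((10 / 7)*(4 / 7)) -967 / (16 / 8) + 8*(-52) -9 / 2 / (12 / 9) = -3219391 / 1980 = -1625.96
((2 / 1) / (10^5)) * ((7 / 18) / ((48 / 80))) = 7 / 540000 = 0.00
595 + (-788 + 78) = -115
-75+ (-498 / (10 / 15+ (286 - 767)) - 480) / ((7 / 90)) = -8981895 / 1441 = -6233.10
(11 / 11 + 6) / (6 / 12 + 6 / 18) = 42 / 5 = 8.40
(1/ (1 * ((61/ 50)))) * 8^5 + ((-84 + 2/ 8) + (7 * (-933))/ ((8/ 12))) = 4142819/ 244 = 16978.77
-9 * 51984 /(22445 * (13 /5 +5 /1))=-12312 /4489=-2.74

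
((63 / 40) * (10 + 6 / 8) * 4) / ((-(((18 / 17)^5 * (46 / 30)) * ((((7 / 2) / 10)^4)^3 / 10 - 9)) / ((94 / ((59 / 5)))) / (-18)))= -64277494332800000000000000 / 121559404075821704183049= -528.77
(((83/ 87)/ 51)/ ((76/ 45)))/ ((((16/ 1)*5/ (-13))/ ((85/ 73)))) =-5395/ 2574272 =-0.00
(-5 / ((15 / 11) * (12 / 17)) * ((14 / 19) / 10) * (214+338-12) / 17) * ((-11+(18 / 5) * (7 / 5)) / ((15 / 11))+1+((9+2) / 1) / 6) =88781 / 4750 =18.69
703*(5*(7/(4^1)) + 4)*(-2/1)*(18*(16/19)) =-271728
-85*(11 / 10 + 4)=-867 / 2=-433.50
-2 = -2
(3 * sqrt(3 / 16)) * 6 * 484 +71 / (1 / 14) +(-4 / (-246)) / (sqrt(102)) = sqrt(102) / 6273 +994 +2178 * sqrt(3) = 4766.41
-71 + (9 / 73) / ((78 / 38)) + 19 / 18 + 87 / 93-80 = -78874697 / 529542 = -148.95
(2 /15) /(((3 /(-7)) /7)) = -98 /45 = -2.18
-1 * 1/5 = -1/5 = -0.20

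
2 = 2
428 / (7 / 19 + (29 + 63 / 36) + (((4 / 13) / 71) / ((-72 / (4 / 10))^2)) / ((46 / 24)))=466112415600 / 33889444951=13.75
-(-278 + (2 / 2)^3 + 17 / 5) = 1368 / 5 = 273.60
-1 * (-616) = 616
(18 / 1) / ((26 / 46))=414 / 13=31.85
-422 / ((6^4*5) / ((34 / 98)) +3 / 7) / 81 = -50218 / 180037971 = -0.00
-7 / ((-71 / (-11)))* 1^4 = -77 / 71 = -1.08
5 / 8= 0.62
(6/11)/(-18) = -1/33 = -0.03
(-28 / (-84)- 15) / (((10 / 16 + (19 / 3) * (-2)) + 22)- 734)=352 / 17377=0.02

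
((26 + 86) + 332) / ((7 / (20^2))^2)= 71040000 / 49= 1449795.92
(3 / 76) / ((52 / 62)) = 93 / 1976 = 0.05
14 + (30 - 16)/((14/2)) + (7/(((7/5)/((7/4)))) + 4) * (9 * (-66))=-15115/2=-7557.50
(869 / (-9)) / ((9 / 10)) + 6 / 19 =-164624 / 1539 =-106.97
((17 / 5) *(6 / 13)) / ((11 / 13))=102 / 55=1.85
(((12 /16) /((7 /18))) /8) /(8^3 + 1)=1 /2128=0.00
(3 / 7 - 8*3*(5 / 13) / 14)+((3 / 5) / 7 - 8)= -3706 / 455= -8.15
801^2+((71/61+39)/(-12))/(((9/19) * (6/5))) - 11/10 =63402320243/98820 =641594.01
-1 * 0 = 0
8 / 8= 1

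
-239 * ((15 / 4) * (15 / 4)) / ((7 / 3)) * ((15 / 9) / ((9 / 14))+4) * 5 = -2658875 / 56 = -47479.91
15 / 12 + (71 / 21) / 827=87119 / 69468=1.25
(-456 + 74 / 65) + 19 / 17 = -501387 / 1105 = -453.74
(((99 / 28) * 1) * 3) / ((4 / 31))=9207 / 112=82.21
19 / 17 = 1.12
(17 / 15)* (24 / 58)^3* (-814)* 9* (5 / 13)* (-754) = 143472384 / 841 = 170597.37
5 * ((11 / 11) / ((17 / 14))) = 70 / 17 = 4.12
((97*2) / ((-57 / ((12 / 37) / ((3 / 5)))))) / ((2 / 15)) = -9700 / 703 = -13.80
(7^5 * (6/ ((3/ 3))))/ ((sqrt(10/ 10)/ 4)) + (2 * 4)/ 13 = 5243792/ 13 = 403368.62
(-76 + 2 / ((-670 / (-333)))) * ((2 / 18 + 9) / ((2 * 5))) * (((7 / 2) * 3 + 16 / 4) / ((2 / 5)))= -29876003 / 12060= -2477.28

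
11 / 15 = 0.73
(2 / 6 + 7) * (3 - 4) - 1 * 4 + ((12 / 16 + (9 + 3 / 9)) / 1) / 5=-559 / 60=-9.32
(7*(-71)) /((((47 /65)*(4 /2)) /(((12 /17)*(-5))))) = 969150 /799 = 1212.95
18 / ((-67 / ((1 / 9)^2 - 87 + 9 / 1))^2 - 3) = -119713467 / 15043523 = -7.96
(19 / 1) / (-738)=-19 / 738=-0.03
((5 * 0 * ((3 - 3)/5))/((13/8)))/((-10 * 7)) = 0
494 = 494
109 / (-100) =-109 / 100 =-1.09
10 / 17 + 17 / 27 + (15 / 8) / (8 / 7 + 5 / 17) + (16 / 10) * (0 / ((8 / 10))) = 176003 / 69768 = 2.52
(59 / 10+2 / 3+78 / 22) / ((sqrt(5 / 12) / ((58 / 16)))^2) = 2806417 / 8800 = 318.91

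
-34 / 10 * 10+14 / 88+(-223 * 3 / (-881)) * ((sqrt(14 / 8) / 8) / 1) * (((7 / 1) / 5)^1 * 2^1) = -1489 / 44+4683 * sqrt(7) / 35240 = -33.49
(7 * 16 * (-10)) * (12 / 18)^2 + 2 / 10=-22391 / 45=-497.58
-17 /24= -0.71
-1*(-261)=261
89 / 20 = 4.45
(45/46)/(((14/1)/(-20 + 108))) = 990/161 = 6.15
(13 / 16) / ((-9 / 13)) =-1.17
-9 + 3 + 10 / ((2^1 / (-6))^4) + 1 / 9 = 7237 / 9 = 804.11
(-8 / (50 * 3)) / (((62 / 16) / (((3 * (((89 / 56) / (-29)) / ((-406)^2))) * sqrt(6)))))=89 * sqrt(6) / 6483205925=0.00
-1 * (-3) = 3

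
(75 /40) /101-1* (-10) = 8095 /808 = 10.02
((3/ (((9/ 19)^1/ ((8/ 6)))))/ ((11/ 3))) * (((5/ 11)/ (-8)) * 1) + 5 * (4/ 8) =860/ 363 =2.37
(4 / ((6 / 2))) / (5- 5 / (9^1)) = 3 / 10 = 0.30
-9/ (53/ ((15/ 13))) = -135/ 689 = -0.20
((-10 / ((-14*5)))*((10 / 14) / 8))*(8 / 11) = 5 / 539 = 0.01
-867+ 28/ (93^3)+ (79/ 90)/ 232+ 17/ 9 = -1614383847533/ 1866108240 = -865.11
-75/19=-3.95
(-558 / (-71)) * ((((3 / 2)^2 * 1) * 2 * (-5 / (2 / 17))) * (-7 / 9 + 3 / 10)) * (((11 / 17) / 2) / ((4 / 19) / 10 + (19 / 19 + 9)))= 12536865 / 540736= 23.18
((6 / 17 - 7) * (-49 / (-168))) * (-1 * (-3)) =-791 / 136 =-5.82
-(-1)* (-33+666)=633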